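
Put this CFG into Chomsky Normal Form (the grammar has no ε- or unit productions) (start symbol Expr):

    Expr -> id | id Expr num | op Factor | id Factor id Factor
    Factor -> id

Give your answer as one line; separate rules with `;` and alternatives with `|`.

Introduce a nonterminal for each terminal appearing in a rule of length ≥ 2: X1 → id, X2 → num, X3 → op.
Binarize each right-hand side of length ≥ 3 by chaining fresh nonterminals (Y1, Y2, …): affected rules were Expr → X1 Expr X2; Expr → X1 Factor X1 Factor.

Expr -> id | X1 Y1 | X3 Factor | X1 Y2; Factor -> id; X1 -> id; X2 -> num; X3 -> op; Y1 -> Expr X2; Y2 -> Factor Y3; Y3 -> X1 Factor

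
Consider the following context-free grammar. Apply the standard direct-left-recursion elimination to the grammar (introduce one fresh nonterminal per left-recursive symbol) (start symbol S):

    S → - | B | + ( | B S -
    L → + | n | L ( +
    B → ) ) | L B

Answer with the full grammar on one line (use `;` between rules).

L is directly left-recursive.
For L: α = {( +}, β = {+, n}. Rewrite as L → β L' and L' → α L' | ε.

S → - | B | + ( | B S -; L → + L' | n L'; B → ) ) | L B; L' → ( + L' | ε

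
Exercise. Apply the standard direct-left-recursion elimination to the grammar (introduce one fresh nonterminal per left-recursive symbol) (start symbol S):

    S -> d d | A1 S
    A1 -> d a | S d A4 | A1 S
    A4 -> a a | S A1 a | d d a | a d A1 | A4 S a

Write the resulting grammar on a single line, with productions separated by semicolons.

Directly left-recursive nonterminals: A1, A4.
For A1: α = {S}, β = {d a, S d A4}. Rewrite as A1 → β A1' and A1' → α A1' | ε.
For A4: α = {S a}, β = {a a, S A1 a, d d a, a d A1}. Rewrite as A4 → β A4' and A4' → α A4' | ε.

S -> d d | A1 S; A1 -> d a A1' | S d A4 A1'; A4 -> a a A4' | S A1 a A4' | d d a A4' | a d A1 A4'; A1' -> S A1' | ε; A4' -> S a A4' | ε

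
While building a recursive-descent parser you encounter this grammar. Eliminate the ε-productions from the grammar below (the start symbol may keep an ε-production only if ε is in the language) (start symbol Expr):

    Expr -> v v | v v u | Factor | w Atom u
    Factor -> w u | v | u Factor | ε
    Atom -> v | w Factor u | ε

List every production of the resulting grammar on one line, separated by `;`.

Expr -> v v | v v u | Factor | w Atom u | w u | ε; Factor -> w u | v | u Factor | u; Atom -> v | w Factor u | w u

Nullable nonterminals: {Atom, Expr, Factor}.
ε ∈ L(G) since Expr is nullable, so keep Expr → ε.
Expand every rule over subsets of its nullable positions: Expr → w Atom u gives w Atom u | w u. Factor → u Factor gives u Factor | u. Atom → w Factor u gives w Factor u | w u.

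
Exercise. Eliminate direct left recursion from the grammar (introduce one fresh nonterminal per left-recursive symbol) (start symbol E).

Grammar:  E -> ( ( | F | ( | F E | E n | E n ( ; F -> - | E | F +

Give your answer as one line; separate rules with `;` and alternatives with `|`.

E, F are directly left-recursive.
For E: α = {n, n (}, β = {( (, F, (, F E}. Rewrite as E → β E' and E' → α E' | ε.
For F: α = {+}, β = {-, E}. Rewrite as F → β F' and F' → α F' | ε.

E -> ( ( E' | F E' | ( E' | F E E'; F -> - F' | E F'; E' -> n E' | n ( E' | epsilon; F' -> + F' | epsilon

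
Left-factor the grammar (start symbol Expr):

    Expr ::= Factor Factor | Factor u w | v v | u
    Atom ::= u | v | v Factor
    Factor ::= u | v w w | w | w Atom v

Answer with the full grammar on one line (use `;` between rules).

Expr has alternatives sharing prefix 'Factor': factor to Expr → Factor Expr1 with Expr1 → Factor | u w.
Atom has alternatives sharing prefix 'v': factor to Atom → v Atom1 with Atom1 → ε | Factor.
Factor has alternatives sharing prefix 'w': factor to Factor → w Factor1 with Factor1 → ε | Atom v.

Expr ::= v v | u | Factor Expr1; Atom ::= u | v Atom1; Factor ::= u | v w w | w Factor1; Expr1 ::= Factor | u w; Atom1 ::= ε | Factor; Factor1 ::= ε | Atom v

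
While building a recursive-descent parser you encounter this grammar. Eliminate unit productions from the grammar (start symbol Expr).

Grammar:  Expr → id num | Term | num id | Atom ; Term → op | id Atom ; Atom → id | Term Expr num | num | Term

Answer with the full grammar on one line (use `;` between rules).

Unit pairs: Atom ⇒* {Term}; Expr ⇒* {Atom, Term}.
Replace each nonterminal's rules with the union of the non-unit rules of every nonterminal it unit-derives.

Expr → op | id Atom | id | Term Expr num | num | id num | num id; Term → op | id Atom; Atom → op | id Atom | id | Term Expr num | num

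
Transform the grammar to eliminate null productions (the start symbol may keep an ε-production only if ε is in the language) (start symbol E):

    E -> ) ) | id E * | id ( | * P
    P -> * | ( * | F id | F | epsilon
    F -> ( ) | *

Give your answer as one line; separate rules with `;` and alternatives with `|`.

E -> ) ) | id E * | id ( | * P | *; P -> * | ( * | F id | F; F -> ( ) | *

The nullable symbols are {P}.
ε ∉ L(G), so no ε-production is kept.
Expand every rule over subsets of its nullable positions: E → * P gives * P | *.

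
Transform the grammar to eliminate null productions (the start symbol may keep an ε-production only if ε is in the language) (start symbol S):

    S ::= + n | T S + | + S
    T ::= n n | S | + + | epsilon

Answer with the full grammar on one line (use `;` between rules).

S ::= + n | T S + | S + | + S; T ::= n n | S | + +

The nullable symbols are {T}.
ε ∉ L(G), so no ε-production is kept.
Add the nullable-subset variants: S → T S + gives T S + | S +.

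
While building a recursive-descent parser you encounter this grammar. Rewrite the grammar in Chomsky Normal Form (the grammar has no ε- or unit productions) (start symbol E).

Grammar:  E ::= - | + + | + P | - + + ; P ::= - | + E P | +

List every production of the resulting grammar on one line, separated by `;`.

Introduce a nonterminal for each terminal appearing in a rule of length ≥ 2: X1 → +, X2 → -.
Binarize each right-hand side of length ≥ 3 by chaining fresh nonterminals (Y1, Y2, …): affected rules were E → X2 X1 X1; P → X1 E P.

E ::= - | X1 X1 | X1 P | X2 Y1; P ::= - | X1 Y2 | +; X1 ::= +; X2 ::= -; Y1 ::= X1 X1; Y2 ::= E P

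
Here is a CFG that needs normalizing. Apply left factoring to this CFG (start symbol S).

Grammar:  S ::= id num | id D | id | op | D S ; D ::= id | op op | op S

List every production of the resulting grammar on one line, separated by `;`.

S ::= op | D S | id S'; D ::= id | op D'; S' ::= num | D | ε; D' ::= op | S

S has alternatives sharing prefix 'id': factor to S → id S' with S' → num | D | ε.
D has alternatives sharing prefix 'op': factor to D → op D' with D' → op | S.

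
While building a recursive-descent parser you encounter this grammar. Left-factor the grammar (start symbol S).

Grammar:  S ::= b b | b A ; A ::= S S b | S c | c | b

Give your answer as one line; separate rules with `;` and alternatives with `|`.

S ::= b S'; A ::= c | b | S A'; S' ::= b | A; A' ::= S b | c

S has alternatives sharing prefix 'b': factor to S → b S' with S' → b | A.
A has alternatives sharing prefix 'S': factor to A → S A' with A' → S b | c.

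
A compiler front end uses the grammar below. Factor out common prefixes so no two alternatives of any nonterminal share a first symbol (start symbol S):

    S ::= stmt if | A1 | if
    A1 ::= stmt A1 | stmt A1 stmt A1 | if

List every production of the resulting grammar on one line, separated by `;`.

S ::= stmt if | A1 | if; A1 ::= if | stmt A1 A1'; A1' ::= ε | stmt A1

A1 has alternatives sharing prefix 'stmt A1': factor to A1 → stmt A1 A1' with A1' → ε | stmt A1.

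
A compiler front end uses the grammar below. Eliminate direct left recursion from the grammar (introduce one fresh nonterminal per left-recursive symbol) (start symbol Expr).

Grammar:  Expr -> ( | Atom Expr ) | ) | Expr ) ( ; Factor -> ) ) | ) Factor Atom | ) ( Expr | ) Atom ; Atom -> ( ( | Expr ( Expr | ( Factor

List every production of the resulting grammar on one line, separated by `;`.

Expr -> ( Expr1 | Atom Expr ) Expr1 | ) Expr1; Factor -> ) ) | ) Factor Atom | ) ( Expr | ) Atom; Atom -> ( ( | Expr ( Expr | ( Factor; Expr1 -> ) ( Expr1 | ε

Directly left-recursive nonterminal: Expr.
For Expr: α = {) (}, β = {(, Atom Expr ), )}. Rewrite as Expr → β Expr1 and Expr1 → α Expr1 | ε.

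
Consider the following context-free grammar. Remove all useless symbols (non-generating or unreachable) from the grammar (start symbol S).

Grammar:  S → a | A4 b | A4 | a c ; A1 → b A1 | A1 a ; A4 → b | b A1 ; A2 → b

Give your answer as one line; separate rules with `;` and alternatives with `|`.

S → a | A4 b | A4 | a c; A4 → b

Generating nonterminals: {A2, A4, S}.
Reachable from S after that: {A4, S}.
Removed useless symbols: {A1, A2} and every production mentioning them.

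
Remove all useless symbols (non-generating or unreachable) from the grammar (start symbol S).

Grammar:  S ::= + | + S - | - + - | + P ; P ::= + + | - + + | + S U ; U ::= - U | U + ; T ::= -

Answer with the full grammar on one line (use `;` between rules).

S ::= + | + S - | - + - | + P; P ::= + + | - + +

Generating nonterminals: {P, S, T}.
Reachable from S after that: {P, S}.
Removed useless symbols: {T, U} and every production mentioning them.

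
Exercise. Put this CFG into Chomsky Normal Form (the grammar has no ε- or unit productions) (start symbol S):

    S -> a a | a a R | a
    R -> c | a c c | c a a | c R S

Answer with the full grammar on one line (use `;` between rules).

Introduce a nonterminal for each terminal appearing in a rule of length ≥ 2: X1 → a, X2 → c.
Binarize each right-hand side of length ≥ 3 by chaining fresh nonterminals (Y1, Y2, …): affected rules were S → X1 X1 R; R → X1 X2 X2; R → X2 X1 X1; R → X2 R S.

S -> X1 X1 | X1 Y1 | a; R -> c | X1 Y2 | X2 Y3 | X2 Y4; X1 -> a; X2 -> c; Y1 -> X1 R; Y2 -> X2 X2; Y3 -> X1 X1; Y4 -> R S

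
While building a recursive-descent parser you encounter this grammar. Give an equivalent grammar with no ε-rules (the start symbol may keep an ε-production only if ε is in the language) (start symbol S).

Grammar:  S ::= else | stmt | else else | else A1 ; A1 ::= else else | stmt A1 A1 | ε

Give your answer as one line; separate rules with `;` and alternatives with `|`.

Nullable set = {A1}.
ε ∉ L(G), so no ε-production is kept.
For each production, add variants omitting each subset of nullable occurrences: A1 → stmt A1 A1 gives stmt A1 A1 | stmt A1 | stmt.

S ::= else | stmt | else else | else A1; A1 ::= else else | stmt A1 A1 | stmt A1 | stmt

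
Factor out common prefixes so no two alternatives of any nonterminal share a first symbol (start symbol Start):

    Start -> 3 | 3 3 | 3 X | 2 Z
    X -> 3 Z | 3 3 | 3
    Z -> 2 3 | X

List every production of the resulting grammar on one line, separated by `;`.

Start has alternatives sharing prefix '3': factor to Start → 3 Start1 with Start1 → ε | 3 | X.
X has alternatives sharing prefix '3': factor to X → 3 X1 with X1 → Z | 3 | ε.

Start -> 2 Z | 3 Start1; X -> 3 X1; Z -> 2 3 | X; Start1 -> epsilon | 3 | X; X1 -> Z | 3 | epsilon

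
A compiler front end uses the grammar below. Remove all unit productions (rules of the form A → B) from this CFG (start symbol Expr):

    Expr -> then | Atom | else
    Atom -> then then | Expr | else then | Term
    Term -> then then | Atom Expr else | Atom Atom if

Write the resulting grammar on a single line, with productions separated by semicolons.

Unit pairs: Atom ⇒* {Expr, Term}; Expr ⇒* {Atom, Term}.
For every A with A ⇒* B via unit rules, add B's non-unit alternatives to A; then delete every rule of the form X → Y.

Expr -> then then | Atom Expr else | Atom Atom if | else then | then | else; Atom -> then then | Atom Expr else | Atom Atom if | else then | then | else; Term -> then then | Atom Expr else | Atom Atom if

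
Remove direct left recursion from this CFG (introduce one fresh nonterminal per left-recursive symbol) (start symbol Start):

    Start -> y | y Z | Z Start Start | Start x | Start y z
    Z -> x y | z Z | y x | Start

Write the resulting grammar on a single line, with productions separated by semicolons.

Start -> y Start1 | y Z Start1 | Z Start Start Start1; Z -> x y | z Z | y x | Start; Start1 -> x Start1 | y z Start1 | ε

Start is directly left-recursive.
For Start: α = {x, y z}, β = {y, y Z, Z Start Start}. Rewrite as Start → β Start1 and Start1 → α Start1 | ε.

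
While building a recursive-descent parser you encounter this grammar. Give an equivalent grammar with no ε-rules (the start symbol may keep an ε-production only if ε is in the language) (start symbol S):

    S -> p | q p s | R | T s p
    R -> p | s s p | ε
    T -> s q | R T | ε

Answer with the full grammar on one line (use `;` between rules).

S -> p | q p s | R | T s p | s p | ε; R -> p | s s p; T -> s q | R T | R

The nullable symbols are {R, S, T}.
ε ∈ L(G) since S is nullable, so keep S → ε.
Add the nullable-subset variants: S → T s p gives T s p | s p. T → R T gives R T | R.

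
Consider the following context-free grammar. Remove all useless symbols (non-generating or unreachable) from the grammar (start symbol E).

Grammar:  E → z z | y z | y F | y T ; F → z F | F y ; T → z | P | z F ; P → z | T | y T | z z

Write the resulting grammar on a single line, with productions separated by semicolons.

Generating nonterminals: {E, P, T}.
Reachable from E after that: {E, P, T}.
Removed useless symbols: {F} and every production mentioning them.

E → z z | y z | y T; T → z | P; P → z | T | y T | z z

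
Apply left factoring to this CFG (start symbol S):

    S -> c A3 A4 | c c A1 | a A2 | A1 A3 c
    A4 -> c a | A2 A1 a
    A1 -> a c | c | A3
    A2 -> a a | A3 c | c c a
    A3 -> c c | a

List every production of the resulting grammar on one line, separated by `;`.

S has alternatives sharing prefix 'c': factor to S → c S' with S' → A3 A4 | c A1.

S -> a A2 | A1 A3 c | c S'; A4 -> c a | A2 A1 a; A1 -> a c | c | A3; A2 -> a a | A3 c | c c a; A3 -> c c | a; S' -> A3 A4 | c A1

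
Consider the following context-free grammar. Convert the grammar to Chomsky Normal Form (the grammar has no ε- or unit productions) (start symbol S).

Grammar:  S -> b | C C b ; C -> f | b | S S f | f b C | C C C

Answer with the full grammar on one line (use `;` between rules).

Introduce a nonterminal for each terminal appearing in a rule of length ≥ 2: X1 → b, X2 → f.
Binarize each right-hand side of length ≥ 3 by chaining fresh nonterminals (Y1, Y2, …): affected rules were S → C C X1; C → S S X2; C → X2 X1 C; C → C C C.

S -> b | C Y1; C -> f | b | S Y2 | X2 Y3 | C Y4; X1 -> b; X2 -> f; Y1 -> C X1; Y2 -> S X2; Y3 -> X1 C; Y4 -> C C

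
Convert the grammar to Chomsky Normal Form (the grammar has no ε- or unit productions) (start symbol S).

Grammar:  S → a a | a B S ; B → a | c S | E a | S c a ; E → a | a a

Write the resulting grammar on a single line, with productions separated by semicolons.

Introduce a nonterminal for each terminal appearing in a rule of length ≥ 2: X1 → a, X2 → c.
Binarize each right-hand side of length ≥ 3 by chaining fresh nonterminals (Y1, Y2, …): affected rules were S → X1 B S; B → S X2 X1.

S → X1 X1 | X1 Y1; B → a | X2 S | E X1 | S Y2; E → a | X1 X1; X1 → a; X2 → c; Y1 → B S; Y2 → X2 X1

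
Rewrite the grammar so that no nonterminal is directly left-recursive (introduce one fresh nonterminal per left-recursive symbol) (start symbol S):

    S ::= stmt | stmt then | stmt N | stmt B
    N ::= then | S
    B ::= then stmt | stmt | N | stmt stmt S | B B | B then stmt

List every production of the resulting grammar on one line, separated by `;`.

S ::= stmt | stmt then | stmt N | stmt B; N ::= then | S; B ::= then stmt B' | stmt B' | N B' | stmt stmt S B'; B' ::= B B' | then stmt B' | ε

Directly left-recursive nonterminal: B.
For B: α = {B, then stmt}, β = {then stmt, stmt, N, stmt stmt S}. Rewrite as B → β B' and B' → α B' | ε.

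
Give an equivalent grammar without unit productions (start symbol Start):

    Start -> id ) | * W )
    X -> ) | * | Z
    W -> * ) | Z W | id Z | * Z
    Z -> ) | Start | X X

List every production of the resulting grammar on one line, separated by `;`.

Unit pairs: X ⇒* {Start, Z}; Z ⇒* {Start}.
For every A with A ⇒* B via unit rules, add B's non-unit alternatives to A; then delete every rule of the form X → Y.

Start -> id ) | * W ); X -> ) | X X | id ) | * W ) | *; W -> * ) | Z W | id Z | * Z; Z -> ) | X X | id ) | * W )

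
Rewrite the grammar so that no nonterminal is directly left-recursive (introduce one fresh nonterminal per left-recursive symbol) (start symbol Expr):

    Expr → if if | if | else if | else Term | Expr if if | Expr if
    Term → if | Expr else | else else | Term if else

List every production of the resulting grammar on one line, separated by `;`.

Expr → if if Expr1 | if Expr1 | else if Expr1 | else Term Expr1; Term → if Term1 | Expr else Term1 | else else Term1; Expr1 → if if Expr1 | if Expr1 | ε; Term1 → if else Term1 | ε

Directly left-recursive nonterminals: Expr, Term.
For Expr: α = {if if, if}, β = {if if, if, else if, else Term}. Rewrite as Expr → β Expr1 and Expr1 → α Expr1 | ε.
For Term: α = {if else}, β = {if, Expr else, else else}. Rewrite as Term → β Term1 and Term1 → α Term1 | ε.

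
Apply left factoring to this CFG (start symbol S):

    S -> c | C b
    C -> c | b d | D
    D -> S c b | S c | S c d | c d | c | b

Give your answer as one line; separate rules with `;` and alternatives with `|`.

D has alternatives sharing prefix 'S c': factor to D → S c D' with D' → b | ε | d.
D has alternatives sharing prefix 'c': factor to D → c D'' with D'' → d | ε.

S -> c | C b; C -> c | b d | D; D -> b | S c D' | c D''; D' -> b | ε | d; D'' -> d | ε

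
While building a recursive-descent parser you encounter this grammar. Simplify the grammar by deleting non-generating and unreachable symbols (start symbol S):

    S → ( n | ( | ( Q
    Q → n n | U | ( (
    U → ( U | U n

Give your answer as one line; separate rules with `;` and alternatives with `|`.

S → ( n | ( | ( Q; Q → n n | ( (

Generating nonterminals: {Q, S}.
Reachable from S after that: {Q, S}.
Removed useless symbols: {U} and every production mentioning them.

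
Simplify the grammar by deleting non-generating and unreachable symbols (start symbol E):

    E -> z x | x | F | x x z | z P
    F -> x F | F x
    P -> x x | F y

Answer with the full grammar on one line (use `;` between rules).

Generating nonterminals: {E, P}.
Reachable from E after that: {E, P}.
Removed useless symbols: {F} and every production mentioning them.

E -> z x | x | x x z | z P; P -> x x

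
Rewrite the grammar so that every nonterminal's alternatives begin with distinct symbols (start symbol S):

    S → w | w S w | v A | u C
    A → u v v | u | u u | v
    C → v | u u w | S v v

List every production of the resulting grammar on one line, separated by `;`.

S has alternatives sharing prefix 'w': factor to S → w S' with S' → ε | S w.
A has alternatives sharing prefix 'u': factor to A → u A' with A' → v v | ε | u.

S → v A | u C | w S'; A → v | u A'; C → v | u u w | S v v; S' → eps | S w; A' → v v | eps | u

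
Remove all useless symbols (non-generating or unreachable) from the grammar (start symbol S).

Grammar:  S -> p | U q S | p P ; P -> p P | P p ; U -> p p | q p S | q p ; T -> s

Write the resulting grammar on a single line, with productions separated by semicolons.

S -> p | U q S; U -> p p | q p S | q p

Generating nonterminals: {S, T, U}.
Reachable from S after that: {S, U}.
Removed useless symbols: {P, T} and every production mentioning them.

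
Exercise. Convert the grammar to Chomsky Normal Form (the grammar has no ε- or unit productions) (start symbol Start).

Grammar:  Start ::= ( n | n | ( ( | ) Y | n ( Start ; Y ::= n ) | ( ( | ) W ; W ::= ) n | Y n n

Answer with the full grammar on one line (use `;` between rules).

Start ::= X1 X2 | n | X1 X1 | X3 Y | X2 Y1; Y ::= X2 X3 | X1 X1 | X3 W; W ::= X3 X2 | Y Y2; X1 ::= (; X2 ::= n; X3 ::= ); Y1 ::= X1 Start; Y2 ::= X2 X2

Introduce a nonterminal for each terminal appearing in a rule of length ≥ 2: X1 → (, X2 → n, X3 → ).
Binarize each right-hand side of length ≥ 3 by chaining fresh nonterminals (Y1, Y2, …): affected rules were Start → X2 X1 Start; W → Y X2 X2.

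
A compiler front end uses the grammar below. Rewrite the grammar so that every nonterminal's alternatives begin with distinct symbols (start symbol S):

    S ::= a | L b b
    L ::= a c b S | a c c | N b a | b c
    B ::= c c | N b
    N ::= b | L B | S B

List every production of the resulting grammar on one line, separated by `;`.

L has alternatives sharing prefix 'a c': factor to L → a c L' with L' → b S | c.

S ::= a | L b b; L ::= N b a | b c | a c L'; B ::= c c | N b; N ::= b | L B | S B; L' ::= b S | c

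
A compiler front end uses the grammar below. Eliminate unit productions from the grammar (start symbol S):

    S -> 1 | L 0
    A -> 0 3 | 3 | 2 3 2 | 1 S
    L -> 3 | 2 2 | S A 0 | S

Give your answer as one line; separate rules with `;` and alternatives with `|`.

Unit pairs: L ⇒* {S}.
Replace each nonterminal's rules with the union of the non-unit rules of every nonterminal it unit-derives.

S -> 1 | L 0; A -> 0 3 | 3 | 2 3 2 | 1 S; L -> 3 | 2 2 | S A 0 | 1 | L 0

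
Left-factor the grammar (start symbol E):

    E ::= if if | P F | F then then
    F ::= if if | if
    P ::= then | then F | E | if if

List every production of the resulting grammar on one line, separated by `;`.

F has alternatives sharing prefix 'if': factor to F → if F' with F' → if | ε.
P has alternatives sharing prefix 'then': factor to P → then P' with P' → ε | F.

E ::= if if | P F | F then then; F ::= if F'; P ::= E | if if | then P'; F' ::= if | ε; P' ::= ε | F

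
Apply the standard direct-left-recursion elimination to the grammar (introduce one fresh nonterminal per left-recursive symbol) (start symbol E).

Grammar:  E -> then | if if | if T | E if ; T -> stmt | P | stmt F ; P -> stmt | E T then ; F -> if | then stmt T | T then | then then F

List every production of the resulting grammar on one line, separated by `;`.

E -> then E' | if if E' | if T E'; T -> stmt | P | stmt F; P -> stmt | E T then; F -> if | then stmt T | T then | then then F; E' -> if E' | ε

Directly left-recursive nonterminal: E.
For E: α = {if}, β = {then, if if, if T}. Rewrite as E → β E' and E' → α E' | ε.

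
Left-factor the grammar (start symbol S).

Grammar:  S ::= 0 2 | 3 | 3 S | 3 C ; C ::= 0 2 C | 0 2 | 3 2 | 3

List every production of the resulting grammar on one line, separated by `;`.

S ::= 0 2 | 3 S'; C ::= 0 2 C' | 3 C''; S' ::= ε | S | C; C' ::= C | ε; C'' ::= 2 | ε

S has alternatives sharing prefix '3': factor to S → 3 S' with S' → ε | S | C.
C has alternatives sharing prefix '0 2': factor to C → 0 2 C' with C' → C | ε.
C has alternatives sharing prefix '3': factor to C → 3 C'' with C'' → 2 | ε.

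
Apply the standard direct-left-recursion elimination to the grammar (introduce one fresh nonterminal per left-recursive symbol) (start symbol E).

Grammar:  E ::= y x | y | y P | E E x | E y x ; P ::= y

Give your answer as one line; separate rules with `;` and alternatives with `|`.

Left recursion appears on E.
For E: α = {E x, y x}, β = {y x, y, y P}. Rewrite as E → β E' and E' → α E' | ε.

E ::= y x E' | y E' | y P E'; P ::= y; E' ::= E x E' | y x E' | ε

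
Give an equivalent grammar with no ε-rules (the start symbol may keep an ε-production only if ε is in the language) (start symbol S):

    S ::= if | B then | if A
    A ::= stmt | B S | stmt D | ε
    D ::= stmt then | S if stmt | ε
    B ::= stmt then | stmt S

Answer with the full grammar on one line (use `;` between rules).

The nullable symbols are {A, D}.
ε ∉ L(G), so no ε-production is kept.

S ::= if | B then | if A; A ::= stmt | B S | stmt D; D ::= stmt then | S if stmt; B ::= stmt then | stmt S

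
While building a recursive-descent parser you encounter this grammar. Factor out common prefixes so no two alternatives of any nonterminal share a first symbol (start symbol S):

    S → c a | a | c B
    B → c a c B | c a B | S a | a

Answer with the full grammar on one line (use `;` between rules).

S → a | c S'; B → S a | a | c a B'; S' → a | B; B' → c B | B

S has alternatives sharing prefix 'c': factor to S → c S' with S' → a | B.
B has alternatives sharing prefix 'c a': factor to B → c a B' with B' → c B | B.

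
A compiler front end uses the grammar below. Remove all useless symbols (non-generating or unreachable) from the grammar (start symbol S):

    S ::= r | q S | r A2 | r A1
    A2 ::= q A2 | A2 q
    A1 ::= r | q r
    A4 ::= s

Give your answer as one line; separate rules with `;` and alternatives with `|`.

Generating nonterminals: {A1, A4, S}.
Reachable from S after that: {A1, S}.
Removed useless symbols: {A2, A4} and every production mentioning them.

S ::= r | q S | r A1; A1 ::= r | q r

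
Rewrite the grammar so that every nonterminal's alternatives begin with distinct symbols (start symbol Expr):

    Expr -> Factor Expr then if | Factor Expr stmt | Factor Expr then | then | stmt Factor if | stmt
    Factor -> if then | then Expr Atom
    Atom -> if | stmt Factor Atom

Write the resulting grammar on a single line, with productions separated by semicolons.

Expr has alternatives sharing prefix 'Factor Expr': factor to Expr → Factor Expr Expr1 with Expr1 → then if | stmt | then.
Expr has alternatives sharing prefix 'stmt': factor to Expr → stmt Expr2 with Expr2 → Factor if | ε.
Expr1 has alternatives sharing prefix 'then': factor to Expr1 → then Expr11 with Expr11 → if | ε.

Expr -> then | Factor Expr Expr1 | stmt Expr2; Factor -> if then | then Expr Atom; Atom -> if | stmt Factor Atom; Expr1 -> stmt | then Expr11; Expr2 -> Factor if | eps; Expr11 -> if | eps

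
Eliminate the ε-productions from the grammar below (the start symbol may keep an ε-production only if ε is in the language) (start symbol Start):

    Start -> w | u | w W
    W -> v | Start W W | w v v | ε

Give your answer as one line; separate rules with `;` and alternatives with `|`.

Start -> w | u | w W; W -> v | Start W W | Start W | Start | w v v

Nullable set = {W}.
ε ∉ L(G), so no ε-production is kept.
For each production, add variants omitting each subset of nullable occurrences: W → Start W W gives Start W W | Start W | Start.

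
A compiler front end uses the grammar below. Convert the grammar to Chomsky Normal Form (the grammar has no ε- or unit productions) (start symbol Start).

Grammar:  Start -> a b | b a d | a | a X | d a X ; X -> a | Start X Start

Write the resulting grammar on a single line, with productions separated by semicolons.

Start -> X1 X2 | X2 Y1 | a | X1 X | X3 Y2; X -> a | Start Y3; X1 -> a; X2 -> b; X3 -> d; Y1 -> X1 X3; Y2 -> X1 X; Y3 -> X Start

Introduce a nonterminal for each terminal appearing in a rule of length ≥ 2: X1 → a, X2 → b, X3 → d.
Binarize each right-hand side of length ≥ 3 by chaining fresh nonterminals (Y1, Y2, …): affected rules were Start → X2 X1 X3; Start → X3 X1 X; X → Start X Start.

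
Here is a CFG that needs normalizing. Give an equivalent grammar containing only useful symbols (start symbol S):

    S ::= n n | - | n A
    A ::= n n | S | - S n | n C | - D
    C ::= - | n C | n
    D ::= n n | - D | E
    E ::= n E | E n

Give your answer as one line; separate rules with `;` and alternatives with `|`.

S ::= n n | - | n A; A ::= n n | S | - S n | n C | - D; C ::= - | n C | n; D ::= n n | - D

Generating nonterminals: {A, C, D, S}.
Reachable from S after that: {A, C, D, S}.
Removed useless symbols: {E} and every production mentioning them.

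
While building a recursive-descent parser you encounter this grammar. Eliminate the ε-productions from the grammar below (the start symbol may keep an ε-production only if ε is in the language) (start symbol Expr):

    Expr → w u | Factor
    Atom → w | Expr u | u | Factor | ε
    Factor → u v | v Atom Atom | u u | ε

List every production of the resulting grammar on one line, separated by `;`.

The nullable symbols are {Atom, Expr, Factor}.
ε ∈ L(G) since Expr is nullable, so keep Expr → ε.
Add the nullable-subset variants: Atom → Expr u gives Expr u | u. Factor → v Atom Atom gives v Atom Atom | v Atom | v.

Expr → w u | Factor | ε; Atom → w | Expr u | u | Factor; Factor → u v | v Atom Atom | v Atom | v | u u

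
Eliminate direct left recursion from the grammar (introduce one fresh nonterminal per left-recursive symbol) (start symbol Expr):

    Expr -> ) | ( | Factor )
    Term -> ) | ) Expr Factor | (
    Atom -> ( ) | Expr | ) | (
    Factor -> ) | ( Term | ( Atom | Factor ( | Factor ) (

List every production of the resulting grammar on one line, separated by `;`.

Factor is directly left-recursive.
For Factor: α = {(, ) (}, β = {), ( Term, ( Atom}. Rewrite as Factor → β Factor1 and Factor1 → α Factor1 | ε.

Expr -> ) | ( | Factor ); Term -> ) | ) Expr Factor | (; Atom -> ( ) | Expr | ) | (; Factor -> ) Factor1 | ( Term Factor1 | ( Atom Factor1; Factor1 -> ( Factor1 | ) ( Factor1 | eps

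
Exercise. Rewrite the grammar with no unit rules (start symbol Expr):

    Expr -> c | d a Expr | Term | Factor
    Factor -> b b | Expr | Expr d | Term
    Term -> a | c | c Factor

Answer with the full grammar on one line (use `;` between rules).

Expr -> a | c | c Factor | b b | Expr d | d a Expr; Factor -> a | c | c Factor | b b | Expr d | d a Expr; Term -> a | c | c Factor

Unit pairs: Expr ⇒* {Factor, Term}; Factor ⇒* {Expr, Term}.
Replace each nonterminal's rules with the union of the non-unit rules of every nonterminal it unit-derives.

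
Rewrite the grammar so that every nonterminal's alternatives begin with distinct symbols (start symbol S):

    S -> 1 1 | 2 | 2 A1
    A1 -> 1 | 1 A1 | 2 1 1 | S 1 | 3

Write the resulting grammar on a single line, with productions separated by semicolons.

S has alternatives sharing prefix '2': factor to S → 2 S' with S' → ε | A1.
A1 has alternatives sharing prefix '1': factor to A1 → 1 A1' with A1' → ε | A1.

S -> 1 1 | 2 S'; A1 -> 2 1 1 | S 1 | 3 | 1 A1'; S' -> ε | A1; A1' -> ε | A1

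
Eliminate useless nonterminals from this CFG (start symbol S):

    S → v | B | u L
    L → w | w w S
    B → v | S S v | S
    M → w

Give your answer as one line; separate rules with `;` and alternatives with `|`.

S → v | B | u L; L → w | w w S; B → v | S S v | S

Generating nonterminals: {B, L, M, S}.
Reachable from S after that: {B, L, S}.
Removed useless symbols: {M} and every production mentioning them.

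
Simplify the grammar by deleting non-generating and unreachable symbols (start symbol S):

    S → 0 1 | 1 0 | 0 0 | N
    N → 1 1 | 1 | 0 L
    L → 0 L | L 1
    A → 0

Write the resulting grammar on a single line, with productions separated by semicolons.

S → 0 1 | 1 0 | 0 0 | N; N → 1 1 | 1

Generating nonterminals: {A, N, S}.
Reachable from S after that: {N, S}.
Removed useless symbols: {A, L} and every production mentioning them.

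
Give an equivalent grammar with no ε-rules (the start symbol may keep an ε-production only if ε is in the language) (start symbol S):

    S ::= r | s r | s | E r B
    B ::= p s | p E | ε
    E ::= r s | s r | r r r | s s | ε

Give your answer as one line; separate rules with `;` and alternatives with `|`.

Nullable set = {B, E}.
ε ∉ L(G), so no ε-production is kept.
Expand every rule over subsets of its nullable positions: S → E r B gives E r B | E r | r B. B → p E gives p E | p.

S ::= r | s r | s | E r B | E r | r B; B ::= p s | p E | p; E ::= r s | s r | r r r | s s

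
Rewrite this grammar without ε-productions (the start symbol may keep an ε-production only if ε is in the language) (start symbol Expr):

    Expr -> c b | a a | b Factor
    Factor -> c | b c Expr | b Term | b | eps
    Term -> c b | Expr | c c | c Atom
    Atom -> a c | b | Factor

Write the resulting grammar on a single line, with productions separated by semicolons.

Nullable nonterminals: {Atom, Factor}.
ε ∉ L(G), so no ε-production is kept.
For each production, add variants omitting each subset of nullable occurrences: Expr → b Factor gives b Factor | b. Term → c Atom gives c Atom | c.

Expr -> c b | a a | b Factor | b; Factor -> c | b c Expr | b Term | b; Term -> c b | Expr | c c | c Atom | c; Atom -> a c | b | Factor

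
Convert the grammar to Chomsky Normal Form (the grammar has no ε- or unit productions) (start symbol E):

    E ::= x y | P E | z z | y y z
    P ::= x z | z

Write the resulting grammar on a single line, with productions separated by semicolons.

Introduce a nonterminal for each terminal appearing in a rule of length ≥ 2: X1 → x, X2 → y, X3 → z.
Binarize each right-hand side of length ≥ 3 by chaining fresh nonterminals (Y1, Y2, …): affected rules were E → X2 X2 X3.

E ::= X1 X2 | P E | X3 X3 | X2 Y1; P ::= X1 X3 | z; X1 ::= x; X2 ::= y; X3 ::= z; Y1 ::= X2 X3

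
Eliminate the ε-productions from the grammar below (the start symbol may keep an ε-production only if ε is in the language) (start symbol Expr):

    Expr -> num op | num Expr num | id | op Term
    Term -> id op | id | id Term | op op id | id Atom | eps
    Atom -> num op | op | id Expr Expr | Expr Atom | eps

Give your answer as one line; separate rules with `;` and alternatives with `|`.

Expr -> num op | num Expr num | id | op Term | op; Term -> id op | id | id Term | op op id | id Atom; Atom -> num op | op | id Expr Expr | Expr Atom | Expr

Nullable set = {Atom, Term}.
ε ∉ L(G), so no ε-production is kept.
Add the nullable-subset variants: Expr → op Term gives op Term | op. Atom → Expr Atom gives Expr Atom | Expr.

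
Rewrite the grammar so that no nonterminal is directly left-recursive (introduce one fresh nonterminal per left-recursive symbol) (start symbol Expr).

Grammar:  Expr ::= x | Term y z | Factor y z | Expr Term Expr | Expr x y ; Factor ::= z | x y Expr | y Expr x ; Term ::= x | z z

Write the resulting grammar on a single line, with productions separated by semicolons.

Left recursion appears on Expr.
For Expr: α = {Term Expr, x y}, β = {x, Term y z, Factor y z}. Rewrite as Expr → β Expr1 and Expr1 → α Expr1 | ε.

Expr ::= x Expr1 | Term y z Expr1 | Factor y z Expr1; Factor ::= z | x y Expr | y Expr x; Term ::= x | z z; Expr1 ::= Term Expr Expr1 | x y Expr1 | ε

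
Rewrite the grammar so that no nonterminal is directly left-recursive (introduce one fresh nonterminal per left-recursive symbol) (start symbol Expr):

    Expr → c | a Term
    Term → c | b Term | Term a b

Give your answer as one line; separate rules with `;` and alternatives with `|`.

Expr → c | a Term; Term → c Term1 | b Term Term1; Term1 → a b Term1 | epsilon

Term is directly left-recursive.
For Term: α = {a b}, β = {c, b Term}. Rewrite as Term → β Term1 and Term1 → α Term1 | ε.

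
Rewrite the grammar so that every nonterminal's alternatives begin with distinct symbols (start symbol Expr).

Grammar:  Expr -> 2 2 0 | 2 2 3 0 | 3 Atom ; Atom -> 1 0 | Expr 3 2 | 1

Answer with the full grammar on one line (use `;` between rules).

Expr -> 3 Atom | 2 2 Expr1; Atom -> Expr 3 2 | 1 Atom1; Expr1 -> 0 | 3 0; Atom1 -> 0 | eps

Expr has alternatives sharing prefix '2 2': factor to Expr → 2 2 Expr1 with Expr1 → 0 | 3 0.
Atom has alternatives sharing prefix '1': factor to Atom → 1 Atom1 with Atom1 → 0 | ε.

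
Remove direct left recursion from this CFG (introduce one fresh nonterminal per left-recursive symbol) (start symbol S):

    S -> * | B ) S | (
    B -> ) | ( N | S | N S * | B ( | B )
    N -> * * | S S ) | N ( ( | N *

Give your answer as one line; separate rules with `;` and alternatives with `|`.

Left recursion appears on B, N.
For B: α = {(, )}, β = {), ( N, S, N S *}. Rewrite as B → β B' and B' → α B' | ε.
For N: α = {( (, *}, β = {* *, S S )}. Rewrite as N → β N' and N' → α N' | ε.

S -> * | B ) S | (; B -> ) B' | ( N B' | S B' | N S * B'; N -> * * N' | S S ) N'; B' -> ( B' | ) B' | ε; N' -> ( ( N' | * N' | ε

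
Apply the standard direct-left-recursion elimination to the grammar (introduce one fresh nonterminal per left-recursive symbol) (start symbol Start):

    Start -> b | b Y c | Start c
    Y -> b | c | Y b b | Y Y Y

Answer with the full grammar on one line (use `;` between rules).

Start -> b Start1 | b Y c Start1; Y -> b Y1 | c Y1; Start1 -> c Start1 | ε; Y1 -> b b Y1 | Y Y Y1 | ε

Left recursion appears on Start, Y.
For Start: α = {c}, β = {b, b Y c}. Rewrite as Start → β Start1 and Start1 → α Start1 | ε.
For Y: α = {b b, Y Y}, β = {b, c}. Rewrite as Y → β Y1 and Y1 → α Y1 | ε.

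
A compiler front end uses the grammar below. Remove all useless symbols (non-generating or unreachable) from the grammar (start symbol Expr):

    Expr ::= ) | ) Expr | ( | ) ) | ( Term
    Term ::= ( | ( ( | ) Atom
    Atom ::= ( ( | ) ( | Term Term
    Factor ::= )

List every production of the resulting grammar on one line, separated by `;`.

Expr ::= ) | ) Expr | ( | ) ) | ( Term; Term ::= ( | ( ( | ) Atom; Atom ::= ( ( | ) ( | Term Term

Generating nonterminals: {Atom, Expr, Factor, Term}.
Reachable from Expr after that: {Atom, Expr, Term}.
Removed useless symbols: {Factor} and every production mentioning them.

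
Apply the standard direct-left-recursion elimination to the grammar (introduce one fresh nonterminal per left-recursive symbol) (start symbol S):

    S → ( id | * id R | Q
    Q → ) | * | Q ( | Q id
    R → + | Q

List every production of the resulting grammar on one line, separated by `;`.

S → ( id | * id R | Q; Q → ) Q' | * Q'; R → + | Q; Q' → ( Q' | id Q' | eps

Q is directly left-recursive.
For Q: α = {(, id}, β = {), *}. Rewrite as Q → β Q' and Q' → α Q' | ε.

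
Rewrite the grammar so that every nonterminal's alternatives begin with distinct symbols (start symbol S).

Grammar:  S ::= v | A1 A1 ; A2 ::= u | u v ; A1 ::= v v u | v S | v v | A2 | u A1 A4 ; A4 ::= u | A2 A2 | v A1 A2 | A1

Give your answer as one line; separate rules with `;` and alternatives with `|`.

A2 has alternatives sharing prefix 'u': factor to A2 → u A2' with A2' → ε | v.
A1 has alternatives sharing prefix 'v': factor to A1 → v A1' with A1' → v u | S | v.
A1' has alternatives sharing prefix 'v': factor to A1' → v A1'' with A1'' → u | ε.

S ::= v | A1 A1; A2 ::= u A2'; A1 ::= A2 | u A1 A4 | v A1'; A4 ::= u | A2 A2 | v A1 A2 | A1; A2' ::= epsilon | v; A1' ::= S | v A1''; A1'' ::= u | epsilon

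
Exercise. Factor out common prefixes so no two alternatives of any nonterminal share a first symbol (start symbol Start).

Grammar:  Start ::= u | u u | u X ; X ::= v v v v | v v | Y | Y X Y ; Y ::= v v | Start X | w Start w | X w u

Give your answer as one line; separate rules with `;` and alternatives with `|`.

Start has alternatives sharing prefix 'u': factor to Start → u Start1 with Start1 → ε | u | X.
X has alternatives sharing prefix 'v v': factor to X → v v X1 with X1 → v v | ε.
X has alternatives sharing prefix 'Y': factor to X → Y X2 with X2 → ε | X Y.

Start ::= u Start1; X ::= v v X1 | Y X2; Y ::= v v | Start X | w Start w | X w u; Start1 ::= eps | u | X; X1 ::= v v | eps; X2 ::= eps | X Y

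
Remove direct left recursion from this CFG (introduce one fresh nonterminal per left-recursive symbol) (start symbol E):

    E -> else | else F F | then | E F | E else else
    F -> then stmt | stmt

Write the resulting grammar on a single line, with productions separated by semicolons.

Left recursion appears on E.
For E: α = {F, else else}, β = {else, else F F, then}. Rewrite as E → β E' and E' → α E' | ε.

E -> else E' | else F F E' | then E'; F -> then stmt | stmt; E' -> F E' | else else E' | ε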